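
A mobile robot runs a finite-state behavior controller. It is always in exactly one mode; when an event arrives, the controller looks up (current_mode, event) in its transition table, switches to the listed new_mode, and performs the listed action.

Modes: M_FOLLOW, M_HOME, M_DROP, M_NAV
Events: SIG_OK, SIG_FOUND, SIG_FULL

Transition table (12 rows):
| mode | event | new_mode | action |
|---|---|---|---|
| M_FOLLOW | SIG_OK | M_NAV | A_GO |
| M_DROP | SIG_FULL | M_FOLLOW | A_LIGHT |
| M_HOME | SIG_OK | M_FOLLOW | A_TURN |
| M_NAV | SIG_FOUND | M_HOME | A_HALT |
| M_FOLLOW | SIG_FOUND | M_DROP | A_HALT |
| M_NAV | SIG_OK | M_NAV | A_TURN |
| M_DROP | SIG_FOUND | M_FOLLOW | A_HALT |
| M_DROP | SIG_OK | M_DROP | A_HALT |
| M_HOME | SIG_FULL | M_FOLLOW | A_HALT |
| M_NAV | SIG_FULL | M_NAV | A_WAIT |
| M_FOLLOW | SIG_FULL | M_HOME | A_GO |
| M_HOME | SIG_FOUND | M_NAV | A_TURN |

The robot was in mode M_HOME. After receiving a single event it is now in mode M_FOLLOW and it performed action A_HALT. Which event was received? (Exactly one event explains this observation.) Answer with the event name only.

SIG_FULL

try SIG_OK: (M_HOME, SIG_OK) → (M_FOLLOW, A_TURN)
try SIG_FOUND: (M_HOME, SIG_FOUND) → (M_NAV, A_TURN)
try SIG_FULL: (M_HOME, SIG_FULL) → (M_FOLLOW, A_HALT)  ← matches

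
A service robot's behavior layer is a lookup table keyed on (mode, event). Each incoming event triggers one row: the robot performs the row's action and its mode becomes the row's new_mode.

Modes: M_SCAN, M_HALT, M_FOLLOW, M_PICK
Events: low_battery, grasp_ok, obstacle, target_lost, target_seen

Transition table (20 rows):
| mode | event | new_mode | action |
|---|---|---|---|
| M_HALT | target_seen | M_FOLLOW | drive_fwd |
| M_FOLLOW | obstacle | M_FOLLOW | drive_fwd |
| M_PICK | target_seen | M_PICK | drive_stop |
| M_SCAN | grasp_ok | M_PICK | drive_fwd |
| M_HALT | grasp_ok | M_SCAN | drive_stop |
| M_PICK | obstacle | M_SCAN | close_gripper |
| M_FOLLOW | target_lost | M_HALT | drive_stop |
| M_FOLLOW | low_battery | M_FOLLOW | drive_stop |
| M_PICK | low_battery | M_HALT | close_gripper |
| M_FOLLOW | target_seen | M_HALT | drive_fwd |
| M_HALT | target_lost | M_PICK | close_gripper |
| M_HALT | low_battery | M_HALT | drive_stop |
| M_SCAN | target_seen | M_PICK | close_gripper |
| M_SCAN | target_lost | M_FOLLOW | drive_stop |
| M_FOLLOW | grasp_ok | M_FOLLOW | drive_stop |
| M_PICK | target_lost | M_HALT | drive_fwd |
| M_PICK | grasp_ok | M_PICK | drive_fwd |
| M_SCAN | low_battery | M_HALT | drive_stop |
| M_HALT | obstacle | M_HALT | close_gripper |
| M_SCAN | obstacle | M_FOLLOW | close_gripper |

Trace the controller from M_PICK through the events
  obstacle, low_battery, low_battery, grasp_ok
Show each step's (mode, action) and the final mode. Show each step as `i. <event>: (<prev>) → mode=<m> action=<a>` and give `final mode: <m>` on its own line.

final mode: M_SCAN

1. obstacle: (M_PICK) → mode=M_SCAN action=close_gripper
2. low_battery: (M_SCAN) → mode=M_HALT action=drive_stop
3. low_battery: (M_HALT) → mode=M_HALT action=drive_stop
4. grasp_ok: (M_HALT) → mode=M_SCAN action=drive_stop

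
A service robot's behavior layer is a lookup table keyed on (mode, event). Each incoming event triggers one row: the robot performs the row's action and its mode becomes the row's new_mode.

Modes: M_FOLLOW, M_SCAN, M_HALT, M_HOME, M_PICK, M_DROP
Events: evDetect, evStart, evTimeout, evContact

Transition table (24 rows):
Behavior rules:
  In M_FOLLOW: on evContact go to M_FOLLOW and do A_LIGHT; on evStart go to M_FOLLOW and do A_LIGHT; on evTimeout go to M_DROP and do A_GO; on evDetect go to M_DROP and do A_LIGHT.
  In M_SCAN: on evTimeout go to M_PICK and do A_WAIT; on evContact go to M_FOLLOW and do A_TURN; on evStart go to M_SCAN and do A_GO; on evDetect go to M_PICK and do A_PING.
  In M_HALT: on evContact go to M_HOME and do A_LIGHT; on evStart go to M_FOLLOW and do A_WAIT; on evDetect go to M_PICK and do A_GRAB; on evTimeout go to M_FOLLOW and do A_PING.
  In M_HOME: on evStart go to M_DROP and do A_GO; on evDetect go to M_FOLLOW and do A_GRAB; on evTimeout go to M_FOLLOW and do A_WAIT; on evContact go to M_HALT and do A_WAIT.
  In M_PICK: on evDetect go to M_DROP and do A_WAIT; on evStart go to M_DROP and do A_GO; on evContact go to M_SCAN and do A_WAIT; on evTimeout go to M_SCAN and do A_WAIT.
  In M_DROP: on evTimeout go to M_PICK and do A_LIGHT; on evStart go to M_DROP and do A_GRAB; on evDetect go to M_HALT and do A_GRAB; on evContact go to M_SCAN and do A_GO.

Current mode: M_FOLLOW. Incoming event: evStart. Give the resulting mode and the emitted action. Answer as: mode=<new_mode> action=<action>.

mode=M_FOLLOW action=A_LIGHT

current mode = M_FOLLOW; filter table to that mode:
  (M_FOLLOW, evContact) → (M_FOLLOW, A_LIGHT)
  (M_FOLLOW, evStart) → (M_FOLLOW, A_LIGHT)  ← event matches
  (M_FOLLOW, evTimeout) → (M_DROP, A_GO)
  (M_FOLLOW, evDetect) → (M_DROP, A_LIGHT)
event = evStart selects (M_FOLLOW, A_LIGHT)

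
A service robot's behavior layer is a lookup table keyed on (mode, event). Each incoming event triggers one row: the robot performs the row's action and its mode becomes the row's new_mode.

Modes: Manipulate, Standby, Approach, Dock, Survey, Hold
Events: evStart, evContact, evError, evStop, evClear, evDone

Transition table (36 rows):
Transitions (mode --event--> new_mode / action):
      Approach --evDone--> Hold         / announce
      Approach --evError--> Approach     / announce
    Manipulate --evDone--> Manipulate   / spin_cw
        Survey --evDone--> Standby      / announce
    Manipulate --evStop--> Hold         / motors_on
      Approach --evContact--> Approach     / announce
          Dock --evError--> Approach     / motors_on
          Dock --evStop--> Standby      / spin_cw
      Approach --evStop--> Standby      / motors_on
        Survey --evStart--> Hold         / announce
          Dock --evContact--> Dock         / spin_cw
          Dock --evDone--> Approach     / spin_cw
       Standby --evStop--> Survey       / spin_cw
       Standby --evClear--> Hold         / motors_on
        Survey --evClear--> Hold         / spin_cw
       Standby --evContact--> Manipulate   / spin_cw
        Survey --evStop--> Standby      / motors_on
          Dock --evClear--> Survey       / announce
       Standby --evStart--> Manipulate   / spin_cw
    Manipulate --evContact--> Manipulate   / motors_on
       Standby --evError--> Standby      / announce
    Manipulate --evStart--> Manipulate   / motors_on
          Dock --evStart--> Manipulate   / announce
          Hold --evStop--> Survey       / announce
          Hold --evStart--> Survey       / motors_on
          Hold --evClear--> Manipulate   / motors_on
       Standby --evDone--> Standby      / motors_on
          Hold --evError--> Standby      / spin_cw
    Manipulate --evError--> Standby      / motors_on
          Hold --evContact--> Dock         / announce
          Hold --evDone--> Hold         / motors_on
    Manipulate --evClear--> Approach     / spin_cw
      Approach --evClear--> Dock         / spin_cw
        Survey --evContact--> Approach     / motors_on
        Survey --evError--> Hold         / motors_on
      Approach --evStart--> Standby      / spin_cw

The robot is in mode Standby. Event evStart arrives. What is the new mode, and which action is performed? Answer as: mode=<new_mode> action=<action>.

mode=Manipulate action=spin_cw

current mode = Standby; filter table to that mode:
  (Standby, evStop) → (Survey, spin_cw)
  (Standby, evClear) → (Hold, motors_on)
  (Standby, evContact) → (Manipulate, spin_cw)
  (Standby, evStart) → (Manipulate, spin_cw)  ← event matches
  (Standby, evError) → (Standby, announce)
  (Standby, evDone) → (Standby, motors_on)
event = evStart selects (Manipulate, spin_cw)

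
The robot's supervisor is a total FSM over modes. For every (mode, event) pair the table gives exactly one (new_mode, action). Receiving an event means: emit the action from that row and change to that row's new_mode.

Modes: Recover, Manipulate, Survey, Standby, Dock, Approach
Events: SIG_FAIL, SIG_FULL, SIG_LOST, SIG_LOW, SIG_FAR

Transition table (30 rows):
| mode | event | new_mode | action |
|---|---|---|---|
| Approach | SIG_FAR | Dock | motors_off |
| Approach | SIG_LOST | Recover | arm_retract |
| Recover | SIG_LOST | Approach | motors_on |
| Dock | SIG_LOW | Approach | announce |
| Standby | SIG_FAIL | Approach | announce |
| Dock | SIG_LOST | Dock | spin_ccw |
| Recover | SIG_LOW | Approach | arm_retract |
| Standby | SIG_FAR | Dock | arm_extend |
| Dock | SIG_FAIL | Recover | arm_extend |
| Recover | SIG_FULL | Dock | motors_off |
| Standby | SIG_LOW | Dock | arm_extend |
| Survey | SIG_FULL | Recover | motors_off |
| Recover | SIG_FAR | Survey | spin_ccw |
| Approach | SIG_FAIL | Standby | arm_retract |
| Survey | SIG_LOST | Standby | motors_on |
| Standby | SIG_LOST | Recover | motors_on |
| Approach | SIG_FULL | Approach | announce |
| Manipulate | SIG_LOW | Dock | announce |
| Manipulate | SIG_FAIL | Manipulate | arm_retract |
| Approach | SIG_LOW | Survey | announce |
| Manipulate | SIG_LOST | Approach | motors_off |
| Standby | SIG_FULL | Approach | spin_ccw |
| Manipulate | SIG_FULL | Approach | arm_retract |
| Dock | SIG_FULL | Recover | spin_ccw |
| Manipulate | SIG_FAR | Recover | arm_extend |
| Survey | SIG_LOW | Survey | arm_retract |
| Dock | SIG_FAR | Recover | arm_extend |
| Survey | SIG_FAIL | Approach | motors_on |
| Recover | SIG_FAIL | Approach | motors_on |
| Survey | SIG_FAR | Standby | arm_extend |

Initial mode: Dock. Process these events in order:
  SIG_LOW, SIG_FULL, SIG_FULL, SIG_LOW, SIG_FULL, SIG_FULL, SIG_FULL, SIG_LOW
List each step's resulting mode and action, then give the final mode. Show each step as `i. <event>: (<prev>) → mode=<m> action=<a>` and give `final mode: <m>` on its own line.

final mode: Approach

1. SIG_LOW: (Dock) → mode=Approach action=announce
2. SIG_FULL: (Approach) → mode=Approach action=announce
3. SIG_FULL: (Approach) → mode=Approach action=announce
4. SIG_LOW: (Approach) → mode=Survey action=announce
5. SIG_FULL: (Survey) → mode=Recover action=motors_off
6. SIG_FULL: (Recover) → mode=Dock action=motors_off
7. SIG_FULL: (Dock) → mode=Recover action=spin_ccw
8. SIG_LOW: (Recover) → mode=Approach action=arm_retract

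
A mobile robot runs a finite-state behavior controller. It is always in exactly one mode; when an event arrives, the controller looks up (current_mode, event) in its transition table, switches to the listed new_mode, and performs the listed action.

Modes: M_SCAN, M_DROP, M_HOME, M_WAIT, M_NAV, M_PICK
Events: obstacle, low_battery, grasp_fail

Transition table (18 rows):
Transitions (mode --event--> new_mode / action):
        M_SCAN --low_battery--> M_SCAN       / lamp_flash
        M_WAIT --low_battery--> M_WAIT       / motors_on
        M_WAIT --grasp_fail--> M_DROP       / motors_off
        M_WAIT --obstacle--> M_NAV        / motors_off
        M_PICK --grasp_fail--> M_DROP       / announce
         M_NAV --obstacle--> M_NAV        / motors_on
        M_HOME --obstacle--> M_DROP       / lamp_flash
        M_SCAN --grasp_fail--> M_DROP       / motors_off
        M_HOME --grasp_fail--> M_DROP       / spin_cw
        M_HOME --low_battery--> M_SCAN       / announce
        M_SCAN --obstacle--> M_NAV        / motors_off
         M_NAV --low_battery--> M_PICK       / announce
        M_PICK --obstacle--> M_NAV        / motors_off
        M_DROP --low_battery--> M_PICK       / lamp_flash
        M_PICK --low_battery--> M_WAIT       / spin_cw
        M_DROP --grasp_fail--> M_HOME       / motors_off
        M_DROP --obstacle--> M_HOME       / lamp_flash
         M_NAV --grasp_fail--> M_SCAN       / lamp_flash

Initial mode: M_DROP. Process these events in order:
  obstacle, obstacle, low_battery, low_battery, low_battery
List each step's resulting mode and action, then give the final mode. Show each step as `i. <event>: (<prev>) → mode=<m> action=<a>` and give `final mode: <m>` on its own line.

final mode: M_WAIT

1. obstacle: (M_DROP) → mode=M_HOME action=lamp_flash
2. obstacle: (M_HOME) → mode=M_DROP action=lamp_flash
3. low_battery: (M_DROP) → mode=M_PICK action=lamp_flash
4. low_battery: (M_PICK) → mode=M_WAIT action=spin_cw
5. low_battery: (M_WAIT) → mode=M_WAIT action=motors_on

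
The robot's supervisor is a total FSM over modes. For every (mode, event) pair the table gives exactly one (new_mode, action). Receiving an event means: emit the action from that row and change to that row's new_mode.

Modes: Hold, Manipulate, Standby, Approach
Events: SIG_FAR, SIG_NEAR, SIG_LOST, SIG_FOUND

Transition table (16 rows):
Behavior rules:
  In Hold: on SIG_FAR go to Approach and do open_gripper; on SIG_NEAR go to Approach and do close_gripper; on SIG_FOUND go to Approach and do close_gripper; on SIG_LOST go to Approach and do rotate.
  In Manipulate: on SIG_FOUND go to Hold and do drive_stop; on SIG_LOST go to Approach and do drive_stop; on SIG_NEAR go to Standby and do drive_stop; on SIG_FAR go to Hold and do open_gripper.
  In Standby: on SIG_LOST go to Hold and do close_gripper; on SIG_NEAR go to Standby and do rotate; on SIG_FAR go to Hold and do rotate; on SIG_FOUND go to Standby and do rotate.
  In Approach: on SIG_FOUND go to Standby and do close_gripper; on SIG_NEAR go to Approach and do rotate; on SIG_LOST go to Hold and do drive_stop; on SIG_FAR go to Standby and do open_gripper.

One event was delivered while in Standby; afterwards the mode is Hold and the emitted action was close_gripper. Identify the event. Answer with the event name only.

SIG_LOST

try SIG_FAR: (Standby, SIG_FAR) → (Hold, rotate)
try SIG_NEAR: (Standby, SIG_NEAR) → (Standby, rotate)
try SIG_LOST: (Standby, SIG_LOST) → (Hold, close_gripper)  ← matches
try SIG_FOUND: (Standby, SIG_FOUND) → (Standby, rotate)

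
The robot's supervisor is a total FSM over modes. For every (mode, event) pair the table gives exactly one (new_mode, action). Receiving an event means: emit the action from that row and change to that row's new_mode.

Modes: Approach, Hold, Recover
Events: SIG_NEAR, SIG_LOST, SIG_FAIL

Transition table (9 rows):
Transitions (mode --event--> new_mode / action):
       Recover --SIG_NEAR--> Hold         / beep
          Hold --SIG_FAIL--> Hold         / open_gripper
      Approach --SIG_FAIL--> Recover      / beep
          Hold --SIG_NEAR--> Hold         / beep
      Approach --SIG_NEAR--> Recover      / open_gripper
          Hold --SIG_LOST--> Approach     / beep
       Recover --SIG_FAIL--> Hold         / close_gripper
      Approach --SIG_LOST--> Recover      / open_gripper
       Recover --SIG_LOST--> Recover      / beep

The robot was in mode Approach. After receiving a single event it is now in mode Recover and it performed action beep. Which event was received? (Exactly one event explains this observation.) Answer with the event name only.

try SIG_NEAR: (Approach, SIG_NEAR) → (Recover, open_gripper)
try SIG_LOST: (Approach, SIG_LOST) → (Recover, open_gripper)
try SIG_FAIL: (Approach, SIG_FAIL) → (Recover, beep)  ← matches

SIG_FAIL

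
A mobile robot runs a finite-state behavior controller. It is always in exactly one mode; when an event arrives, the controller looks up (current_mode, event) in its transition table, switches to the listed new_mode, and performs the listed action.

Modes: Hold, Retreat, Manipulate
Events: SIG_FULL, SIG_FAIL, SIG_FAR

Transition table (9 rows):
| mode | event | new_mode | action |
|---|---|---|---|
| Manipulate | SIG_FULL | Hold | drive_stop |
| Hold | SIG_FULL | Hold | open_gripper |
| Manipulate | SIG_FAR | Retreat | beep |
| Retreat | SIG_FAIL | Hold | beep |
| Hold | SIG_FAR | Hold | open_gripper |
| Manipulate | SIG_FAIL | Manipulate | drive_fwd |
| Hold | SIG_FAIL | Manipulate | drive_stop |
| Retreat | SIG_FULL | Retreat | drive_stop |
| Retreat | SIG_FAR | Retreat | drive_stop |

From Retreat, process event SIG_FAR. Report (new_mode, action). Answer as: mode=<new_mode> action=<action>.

current mode = Retreat; filter table to that mode:
  (Retreat, SIG_FAIL) → (Hold, beep)
  (Retreat, SIG_FULL) → (Retreat, drive_stop)
  (Retreat, SIG_FAR) → (Retreat, drive_stop)  ← event matches
event = SIG_FAR selects (Retreat, drive_stop)

mode=Retreat action=drive_stop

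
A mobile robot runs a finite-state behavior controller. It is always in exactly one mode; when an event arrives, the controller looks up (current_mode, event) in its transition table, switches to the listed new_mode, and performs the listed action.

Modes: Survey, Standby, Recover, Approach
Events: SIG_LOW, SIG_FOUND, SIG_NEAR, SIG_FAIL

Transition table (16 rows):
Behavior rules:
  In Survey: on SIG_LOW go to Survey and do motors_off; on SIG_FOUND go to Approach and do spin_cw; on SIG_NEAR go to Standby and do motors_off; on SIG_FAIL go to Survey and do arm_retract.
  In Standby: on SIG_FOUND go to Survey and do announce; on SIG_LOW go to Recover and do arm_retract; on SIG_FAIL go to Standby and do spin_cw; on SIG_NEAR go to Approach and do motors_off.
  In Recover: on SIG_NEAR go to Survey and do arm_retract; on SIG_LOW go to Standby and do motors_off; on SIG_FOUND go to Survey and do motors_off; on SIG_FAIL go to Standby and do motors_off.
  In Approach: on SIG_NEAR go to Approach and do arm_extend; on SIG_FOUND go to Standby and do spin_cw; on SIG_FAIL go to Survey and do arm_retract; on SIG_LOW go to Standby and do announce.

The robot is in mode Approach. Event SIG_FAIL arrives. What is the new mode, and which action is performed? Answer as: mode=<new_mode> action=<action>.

current mode = Approach; filter table to that mode:
  (Approach, SIG_NEAR) → (Approach, arm_extend)
  (Approach, SIG_FOUND) → (Standby, spin_cw)
  (Approach, SIG_FAIL) → (Survey, arm_retract)  ← event matches
  (Approach, SIG_LOW) → (Standby, announce)
event = SIG_FAIL selects (Survey, arm_retract)

mode=Survey action=arm_retract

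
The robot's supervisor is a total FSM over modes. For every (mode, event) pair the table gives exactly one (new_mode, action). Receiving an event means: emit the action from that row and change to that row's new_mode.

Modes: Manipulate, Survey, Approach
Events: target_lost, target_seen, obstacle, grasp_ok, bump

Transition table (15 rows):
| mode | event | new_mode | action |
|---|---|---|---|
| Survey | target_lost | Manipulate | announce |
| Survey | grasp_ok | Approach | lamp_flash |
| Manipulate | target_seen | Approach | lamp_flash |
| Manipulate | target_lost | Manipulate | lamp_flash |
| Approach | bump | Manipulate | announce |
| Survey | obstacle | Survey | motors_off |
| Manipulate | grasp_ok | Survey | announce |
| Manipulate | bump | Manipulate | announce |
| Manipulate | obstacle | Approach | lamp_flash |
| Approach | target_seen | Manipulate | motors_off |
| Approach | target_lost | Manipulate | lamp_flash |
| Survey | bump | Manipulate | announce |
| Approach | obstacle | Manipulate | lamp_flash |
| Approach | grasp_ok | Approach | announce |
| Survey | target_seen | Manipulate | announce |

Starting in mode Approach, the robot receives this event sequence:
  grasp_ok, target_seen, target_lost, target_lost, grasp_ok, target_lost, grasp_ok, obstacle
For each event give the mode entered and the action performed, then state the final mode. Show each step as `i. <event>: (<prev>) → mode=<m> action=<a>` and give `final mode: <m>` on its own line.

1. grasp_ok: (Approach) → mode=Approach action=announce
2. target_seen: (Approach) → mode=Manipulate action=motors_off
3. target_lost: (Manipulate) → mode=Manipulate action=lamp_flash
4. target_lost: (Manipulate) → mode=Manipulate action=lamp_flash
5. grasp_ok: (Manipulate) → mode=Survey action=announce
6. target_lost: (Survey) → mode=Manipulate action=announce
7. grasp_ok: (Manipulate) → mode=Survey action=announce
8. obstacle: (Survey) → mode=Survey action=motors_off

final mode: Survey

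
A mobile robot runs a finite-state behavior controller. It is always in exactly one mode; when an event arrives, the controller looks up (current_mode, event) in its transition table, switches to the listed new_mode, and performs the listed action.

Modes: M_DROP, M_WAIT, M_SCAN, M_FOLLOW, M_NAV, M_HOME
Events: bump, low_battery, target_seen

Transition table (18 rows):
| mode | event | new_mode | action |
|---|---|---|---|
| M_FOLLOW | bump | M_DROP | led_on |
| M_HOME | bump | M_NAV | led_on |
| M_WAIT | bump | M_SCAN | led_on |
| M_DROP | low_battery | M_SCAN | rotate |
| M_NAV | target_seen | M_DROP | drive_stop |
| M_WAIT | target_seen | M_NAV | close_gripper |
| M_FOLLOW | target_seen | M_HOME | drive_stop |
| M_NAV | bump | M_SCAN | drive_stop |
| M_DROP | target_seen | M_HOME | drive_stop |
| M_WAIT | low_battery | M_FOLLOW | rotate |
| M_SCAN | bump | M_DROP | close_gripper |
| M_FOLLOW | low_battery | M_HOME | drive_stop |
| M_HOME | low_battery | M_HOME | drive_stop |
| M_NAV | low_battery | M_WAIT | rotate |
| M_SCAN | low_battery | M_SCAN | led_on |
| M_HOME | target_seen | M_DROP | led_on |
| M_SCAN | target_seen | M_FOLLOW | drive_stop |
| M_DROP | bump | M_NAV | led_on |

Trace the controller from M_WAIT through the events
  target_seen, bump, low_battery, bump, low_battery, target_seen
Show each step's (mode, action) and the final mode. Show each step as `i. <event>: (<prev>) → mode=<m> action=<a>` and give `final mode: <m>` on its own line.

final mode: M_FOLLOW

1. target_seen: (M_WAIT) → mode=M_NAV action=close_gripper
2. bump: (M_NAV) → mode=M_SCAN action=drive_stop
3. low_battery: (M_SCAN) → mode=M_SCAN action=led_on
4. bump: (M_SCAN) → mode=M_DROP action=close_gripper
5. low_battery: (M_DROP) → mode=M_SCAN action=rotate
6. target_seen: (M_SCAN) → mode=M_FOLLOW action=drive_stop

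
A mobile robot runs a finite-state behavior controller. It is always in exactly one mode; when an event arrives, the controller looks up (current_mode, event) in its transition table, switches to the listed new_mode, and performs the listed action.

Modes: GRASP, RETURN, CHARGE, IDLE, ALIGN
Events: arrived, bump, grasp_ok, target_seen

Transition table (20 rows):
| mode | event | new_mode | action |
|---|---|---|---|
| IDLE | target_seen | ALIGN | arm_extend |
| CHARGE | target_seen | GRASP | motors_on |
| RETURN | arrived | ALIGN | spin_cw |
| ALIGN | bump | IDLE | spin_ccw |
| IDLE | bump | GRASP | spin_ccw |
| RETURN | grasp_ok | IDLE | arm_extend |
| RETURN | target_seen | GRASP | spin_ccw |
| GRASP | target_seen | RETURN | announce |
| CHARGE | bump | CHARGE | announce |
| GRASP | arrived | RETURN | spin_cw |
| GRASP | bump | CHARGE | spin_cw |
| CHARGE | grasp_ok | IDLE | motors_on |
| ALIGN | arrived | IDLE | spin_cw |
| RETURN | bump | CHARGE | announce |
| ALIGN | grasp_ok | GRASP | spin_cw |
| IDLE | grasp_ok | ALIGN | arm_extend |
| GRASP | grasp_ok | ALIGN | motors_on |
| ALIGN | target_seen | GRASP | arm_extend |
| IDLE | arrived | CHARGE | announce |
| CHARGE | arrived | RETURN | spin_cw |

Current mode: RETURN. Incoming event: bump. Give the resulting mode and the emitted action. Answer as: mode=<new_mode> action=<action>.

current mode = RETURN; filter table to that mode:
  (RETURN, arrived) → (ALIGN, spin_cw)
  (RETURN, grasp_ok) → (IDLE, arm_extend)
  (RETURN, target_seen) → (GRASP, spin_ccw)
  (RETURN, bump) → (CHARGE, announce)  ← event matches
event = bump selects (CHARGE, announce)

mode=CHARGE action=announce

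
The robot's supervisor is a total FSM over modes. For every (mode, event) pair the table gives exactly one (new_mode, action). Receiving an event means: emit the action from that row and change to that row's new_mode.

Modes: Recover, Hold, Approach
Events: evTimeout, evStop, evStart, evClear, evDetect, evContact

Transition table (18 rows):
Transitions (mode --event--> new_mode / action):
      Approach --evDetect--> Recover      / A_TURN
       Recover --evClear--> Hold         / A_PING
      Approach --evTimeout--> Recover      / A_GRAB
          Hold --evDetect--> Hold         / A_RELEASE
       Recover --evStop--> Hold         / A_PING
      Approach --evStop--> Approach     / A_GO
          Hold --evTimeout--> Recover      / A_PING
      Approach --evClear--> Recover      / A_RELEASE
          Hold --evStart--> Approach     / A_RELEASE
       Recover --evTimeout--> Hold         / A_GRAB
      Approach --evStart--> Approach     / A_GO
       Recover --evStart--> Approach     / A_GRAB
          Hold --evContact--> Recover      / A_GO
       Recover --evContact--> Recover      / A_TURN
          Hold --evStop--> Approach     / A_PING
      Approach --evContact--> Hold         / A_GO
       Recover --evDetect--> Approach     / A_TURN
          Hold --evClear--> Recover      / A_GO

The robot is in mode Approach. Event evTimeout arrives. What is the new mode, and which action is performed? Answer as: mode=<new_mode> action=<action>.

mode=Recover action=A_GRAB

current mode = Approach; filter table to that mode:
  (Approach, evDetect) → (Recover, A_TURN)
  (Approach, evTimeout) → (Recover, A_GRAB)  ← event matches
  (Approach, evStop) → (Approach, A_GO)
  (Approach, evClear) → (Recover, A_RELEASE)
  (Approach, evStart) → (Approach, A_GO)
  (Approach, evContact) → (Hold, A_GO)
event = evTimeout selects (Recover, A_GRAB)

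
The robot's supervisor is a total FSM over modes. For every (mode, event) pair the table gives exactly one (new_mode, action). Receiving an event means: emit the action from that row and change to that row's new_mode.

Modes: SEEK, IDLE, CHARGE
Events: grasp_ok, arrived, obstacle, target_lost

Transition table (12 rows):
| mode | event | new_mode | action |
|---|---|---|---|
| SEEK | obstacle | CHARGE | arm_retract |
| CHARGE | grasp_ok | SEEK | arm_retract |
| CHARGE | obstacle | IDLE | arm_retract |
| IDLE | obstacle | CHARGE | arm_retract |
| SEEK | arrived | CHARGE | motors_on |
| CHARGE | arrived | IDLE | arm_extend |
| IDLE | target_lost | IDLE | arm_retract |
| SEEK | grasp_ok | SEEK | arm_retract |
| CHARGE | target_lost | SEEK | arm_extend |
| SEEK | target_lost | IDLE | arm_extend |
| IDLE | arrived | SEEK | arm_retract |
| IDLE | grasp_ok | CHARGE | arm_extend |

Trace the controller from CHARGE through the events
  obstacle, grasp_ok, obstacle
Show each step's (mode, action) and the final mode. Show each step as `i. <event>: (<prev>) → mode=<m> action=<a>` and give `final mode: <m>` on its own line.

final mode: IDLE

1. obstacle: (CHARGE) → mode=IDLE action=arm_retract
2. grasp_ok: (IDLE) → mode=CHARGE action=arm_extend
3. obstacle: (CHARGE) → mode=IDLE action=arm_retract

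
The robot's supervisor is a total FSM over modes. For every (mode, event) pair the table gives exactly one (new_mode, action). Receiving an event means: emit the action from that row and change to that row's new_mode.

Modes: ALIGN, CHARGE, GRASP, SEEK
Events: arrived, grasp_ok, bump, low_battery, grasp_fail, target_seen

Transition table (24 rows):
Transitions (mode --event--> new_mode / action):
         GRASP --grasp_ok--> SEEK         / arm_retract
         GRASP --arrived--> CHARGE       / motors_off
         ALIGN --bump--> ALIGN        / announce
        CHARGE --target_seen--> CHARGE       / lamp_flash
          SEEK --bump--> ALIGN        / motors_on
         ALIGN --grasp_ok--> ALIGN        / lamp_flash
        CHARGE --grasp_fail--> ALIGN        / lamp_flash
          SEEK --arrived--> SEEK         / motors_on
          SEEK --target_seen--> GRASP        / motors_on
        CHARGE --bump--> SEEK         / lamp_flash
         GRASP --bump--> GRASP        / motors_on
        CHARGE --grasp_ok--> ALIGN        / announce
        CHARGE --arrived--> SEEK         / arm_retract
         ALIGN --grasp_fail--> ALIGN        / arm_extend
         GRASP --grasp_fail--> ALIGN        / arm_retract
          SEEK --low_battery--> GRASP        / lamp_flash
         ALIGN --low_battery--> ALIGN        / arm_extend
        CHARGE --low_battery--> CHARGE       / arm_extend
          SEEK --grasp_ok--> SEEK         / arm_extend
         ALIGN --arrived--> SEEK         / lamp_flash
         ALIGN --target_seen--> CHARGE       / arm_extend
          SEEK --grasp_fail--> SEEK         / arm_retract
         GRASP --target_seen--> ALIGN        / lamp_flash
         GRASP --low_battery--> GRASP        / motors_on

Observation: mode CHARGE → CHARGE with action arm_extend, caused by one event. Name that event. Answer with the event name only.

low_battery

try arrived: (CHARGE, arrived) → (SEEK, arm_retract)
try grasp_ok: (CHARGE, grasp_ok) → (ALIGN, announce)
try bump: (CHARGE, bump) → (SEEK, lamp_flash)
try low_battery: (CHARGE, low_battery) → (CHARGE, arm_extend)  ← matches
try grasp_fail: (CHARGE, grasp_fail) → (ALIGN, lamp_flash)
try target_seen: (CHARGE, target_seen) → (CHARGE, lamp_flash)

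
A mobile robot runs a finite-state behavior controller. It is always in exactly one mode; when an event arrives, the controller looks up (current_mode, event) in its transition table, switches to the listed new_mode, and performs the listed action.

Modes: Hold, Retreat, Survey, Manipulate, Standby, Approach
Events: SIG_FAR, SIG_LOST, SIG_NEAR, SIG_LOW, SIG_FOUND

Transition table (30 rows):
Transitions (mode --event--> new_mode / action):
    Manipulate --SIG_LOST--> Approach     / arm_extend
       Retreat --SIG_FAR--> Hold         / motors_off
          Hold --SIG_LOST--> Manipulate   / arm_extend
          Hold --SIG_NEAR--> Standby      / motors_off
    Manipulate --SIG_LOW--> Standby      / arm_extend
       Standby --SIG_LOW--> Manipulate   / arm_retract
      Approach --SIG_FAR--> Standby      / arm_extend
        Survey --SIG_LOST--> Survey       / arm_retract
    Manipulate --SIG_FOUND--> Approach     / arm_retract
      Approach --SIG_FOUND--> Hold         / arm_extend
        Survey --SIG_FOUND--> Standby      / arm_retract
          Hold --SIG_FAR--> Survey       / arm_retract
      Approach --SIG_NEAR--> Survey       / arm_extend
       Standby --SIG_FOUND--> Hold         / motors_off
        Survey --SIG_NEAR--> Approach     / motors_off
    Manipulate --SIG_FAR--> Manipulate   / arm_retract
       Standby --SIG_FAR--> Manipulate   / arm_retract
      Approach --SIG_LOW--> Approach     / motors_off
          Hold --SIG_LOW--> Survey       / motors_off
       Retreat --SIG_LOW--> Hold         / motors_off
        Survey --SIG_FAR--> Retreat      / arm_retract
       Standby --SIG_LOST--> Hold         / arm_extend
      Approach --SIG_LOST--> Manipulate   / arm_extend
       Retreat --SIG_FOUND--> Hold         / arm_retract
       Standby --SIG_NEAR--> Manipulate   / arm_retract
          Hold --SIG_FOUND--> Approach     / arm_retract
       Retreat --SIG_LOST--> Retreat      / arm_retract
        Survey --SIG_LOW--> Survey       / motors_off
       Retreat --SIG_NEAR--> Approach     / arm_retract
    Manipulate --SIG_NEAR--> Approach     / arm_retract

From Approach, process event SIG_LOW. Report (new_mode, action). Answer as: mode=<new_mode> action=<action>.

current mode = Approach; filter table to that mode:
  (Approach, SIG_FAR) → (Standby, arm_extend)
  (Approach, SIG_FOUND) → (Hold, arm_extend)
  (Approach, SIG_NEAR) → (Survey, arm_extend)
  (Approach, SIG_LOW) → (Approach, motors_off)  ← event matches
  (Approach, SIG_LOST) → (Manipulate, arm_extend)
event = SIG_LOW selects (Approach, motors_off)

mode=Approach action=motors_off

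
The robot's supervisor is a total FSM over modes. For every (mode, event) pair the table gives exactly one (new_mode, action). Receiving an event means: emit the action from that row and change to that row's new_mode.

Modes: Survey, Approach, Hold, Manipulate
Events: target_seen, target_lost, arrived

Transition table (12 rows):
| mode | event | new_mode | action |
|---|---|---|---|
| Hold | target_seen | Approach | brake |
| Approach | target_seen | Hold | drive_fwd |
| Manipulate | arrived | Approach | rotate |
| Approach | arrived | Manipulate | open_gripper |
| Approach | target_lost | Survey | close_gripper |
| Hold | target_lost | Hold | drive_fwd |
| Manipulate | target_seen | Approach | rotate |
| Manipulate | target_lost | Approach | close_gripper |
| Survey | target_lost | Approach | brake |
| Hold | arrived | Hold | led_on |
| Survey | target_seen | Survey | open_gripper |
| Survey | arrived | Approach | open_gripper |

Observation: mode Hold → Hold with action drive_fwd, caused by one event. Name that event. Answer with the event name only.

target_lost

try target_seen: (Hold, target_seen) → (Approach, brake)
try target_lost: (Hold, target_lost) → (Hold, drive_fwd)  ← matches
try arrived: (Hold, arrived) → (Hold, led_on)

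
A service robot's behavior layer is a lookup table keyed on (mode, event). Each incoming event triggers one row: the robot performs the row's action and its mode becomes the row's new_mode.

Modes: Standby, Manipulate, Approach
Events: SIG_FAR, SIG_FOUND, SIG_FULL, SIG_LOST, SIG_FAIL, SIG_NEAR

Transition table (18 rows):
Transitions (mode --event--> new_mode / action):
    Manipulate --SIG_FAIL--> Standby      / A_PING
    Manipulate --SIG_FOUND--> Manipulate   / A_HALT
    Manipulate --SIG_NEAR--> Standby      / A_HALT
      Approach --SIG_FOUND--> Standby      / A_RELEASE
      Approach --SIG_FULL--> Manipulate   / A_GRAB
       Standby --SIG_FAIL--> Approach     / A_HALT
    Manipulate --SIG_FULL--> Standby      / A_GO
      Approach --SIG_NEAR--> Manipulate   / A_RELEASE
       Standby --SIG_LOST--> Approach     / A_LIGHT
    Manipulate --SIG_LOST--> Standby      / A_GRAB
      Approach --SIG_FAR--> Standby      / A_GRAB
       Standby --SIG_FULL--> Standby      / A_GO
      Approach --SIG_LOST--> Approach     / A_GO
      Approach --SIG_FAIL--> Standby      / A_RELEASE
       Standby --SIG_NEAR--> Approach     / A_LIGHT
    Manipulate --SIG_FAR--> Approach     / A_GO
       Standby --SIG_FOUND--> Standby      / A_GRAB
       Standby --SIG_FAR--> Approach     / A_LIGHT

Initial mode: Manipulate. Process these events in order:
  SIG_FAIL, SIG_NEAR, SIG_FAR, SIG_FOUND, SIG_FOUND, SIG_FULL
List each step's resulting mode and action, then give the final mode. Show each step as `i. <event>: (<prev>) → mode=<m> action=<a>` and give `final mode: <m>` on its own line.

1. SIG_FAIL: (Manipulate) → mode=Standby action=A_PING
2. SIG_NEAR: (Standby) → mode=Approach action=A_LIGHT
3. SIG_FAR: (Approach) → mode=Standby action=A_GRAB
4. SIG_FOUND: (Standby) → mode=Standby action=A_GRAB
5. SIG_FOUND: (Standby) → mode=Standby action=A_GRAB
6. SIG_FULL: (Standby) → mode=Standby action=A_GO

final mode: Standby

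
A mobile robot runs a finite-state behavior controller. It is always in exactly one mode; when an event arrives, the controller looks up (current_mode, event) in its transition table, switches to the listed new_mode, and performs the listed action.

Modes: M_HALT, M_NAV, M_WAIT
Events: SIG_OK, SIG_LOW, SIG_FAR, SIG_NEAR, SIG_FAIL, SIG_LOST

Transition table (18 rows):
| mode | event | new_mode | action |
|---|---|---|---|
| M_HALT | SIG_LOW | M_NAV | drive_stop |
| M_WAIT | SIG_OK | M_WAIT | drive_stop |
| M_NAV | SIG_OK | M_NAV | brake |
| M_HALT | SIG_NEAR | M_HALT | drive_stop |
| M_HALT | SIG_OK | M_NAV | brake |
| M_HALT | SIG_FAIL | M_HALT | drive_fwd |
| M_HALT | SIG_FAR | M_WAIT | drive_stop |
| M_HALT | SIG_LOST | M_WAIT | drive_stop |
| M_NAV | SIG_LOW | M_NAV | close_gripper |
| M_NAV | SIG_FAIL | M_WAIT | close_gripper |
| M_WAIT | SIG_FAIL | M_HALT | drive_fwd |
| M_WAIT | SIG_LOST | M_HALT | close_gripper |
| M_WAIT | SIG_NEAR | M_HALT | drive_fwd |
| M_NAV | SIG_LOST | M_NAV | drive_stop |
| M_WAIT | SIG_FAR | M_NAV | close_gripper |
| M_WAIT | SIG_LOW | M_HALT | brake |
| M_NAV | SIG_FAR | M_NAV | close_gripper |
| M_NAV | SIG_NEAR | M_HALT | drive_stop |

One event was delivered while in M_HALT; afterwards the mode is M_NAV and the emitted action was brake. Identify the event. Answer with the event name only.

try SIG_OK: (M_HALT, SIG_OK) → (M_NAV, brake)  ← matches
try SIG_LOW: (M_HALT, SIG_LOW) → (M_NAV, drive_stop)
try SIG_FAR: (M_HALT, SIG_FAR) → (M_WAIT, drive_stop)
try SIG_NEAR: (M_HALT, SIG_NEAR) → (M_HALT, drive_stop)
try SIG_FAIL: (M_HALT, SIG_FAIL) → (M_HALT, drive_fwd)
try SIG_LOST: (M_HALT, SIG_LOST) → (M_WAIT, drive_stop)

SIG_OK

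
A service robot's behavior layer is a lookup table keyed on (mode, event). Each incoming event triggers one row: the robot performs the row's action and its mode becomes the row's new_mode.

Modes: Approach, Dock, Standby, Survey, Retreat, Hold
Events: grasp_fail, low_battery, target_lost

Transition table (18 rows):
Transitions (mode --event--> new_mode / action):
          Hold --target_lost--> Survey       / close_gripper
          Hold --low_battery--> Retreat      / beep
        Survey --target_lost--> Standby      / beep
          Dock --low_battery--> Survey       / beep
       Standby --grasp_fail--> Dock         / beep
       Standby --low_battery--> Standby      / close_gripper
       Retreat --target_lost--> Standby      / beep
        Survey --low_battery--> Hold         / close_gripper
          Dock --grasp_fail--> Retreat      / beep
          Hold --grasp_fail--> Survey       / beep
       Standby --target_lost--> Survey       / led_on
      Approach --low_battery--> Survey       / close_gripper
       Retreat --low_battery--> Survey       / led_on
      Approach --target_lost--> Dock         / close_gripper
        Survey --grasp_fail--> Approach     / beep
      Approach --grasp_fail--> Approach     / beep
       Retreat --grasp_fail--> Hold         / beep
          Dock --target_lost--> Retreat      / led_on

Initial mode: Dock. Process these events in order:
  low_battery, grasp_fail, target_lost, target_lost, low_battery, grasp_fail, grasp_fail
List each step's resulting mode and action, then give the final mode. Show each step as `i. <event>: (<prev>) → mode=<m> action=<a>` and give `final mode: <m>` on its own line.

1. low_battery: (Dock) → mode=Survey action=beep
2. grasp_fail: (Survey) → mode=Approach action=beep
3. target_lost: (Approach) → mode=Dock action=close_gripper
4. target_lost: (Dock) → mode=Retreat action=led_on
5. low_battery: (Retreat) → mode=Survey action=led_on
6. grasp_fail: (Survey) → mode=Approach action=beep
7. grasp_fail: (Approach) → mode=Approach action=beep

final mode: Approach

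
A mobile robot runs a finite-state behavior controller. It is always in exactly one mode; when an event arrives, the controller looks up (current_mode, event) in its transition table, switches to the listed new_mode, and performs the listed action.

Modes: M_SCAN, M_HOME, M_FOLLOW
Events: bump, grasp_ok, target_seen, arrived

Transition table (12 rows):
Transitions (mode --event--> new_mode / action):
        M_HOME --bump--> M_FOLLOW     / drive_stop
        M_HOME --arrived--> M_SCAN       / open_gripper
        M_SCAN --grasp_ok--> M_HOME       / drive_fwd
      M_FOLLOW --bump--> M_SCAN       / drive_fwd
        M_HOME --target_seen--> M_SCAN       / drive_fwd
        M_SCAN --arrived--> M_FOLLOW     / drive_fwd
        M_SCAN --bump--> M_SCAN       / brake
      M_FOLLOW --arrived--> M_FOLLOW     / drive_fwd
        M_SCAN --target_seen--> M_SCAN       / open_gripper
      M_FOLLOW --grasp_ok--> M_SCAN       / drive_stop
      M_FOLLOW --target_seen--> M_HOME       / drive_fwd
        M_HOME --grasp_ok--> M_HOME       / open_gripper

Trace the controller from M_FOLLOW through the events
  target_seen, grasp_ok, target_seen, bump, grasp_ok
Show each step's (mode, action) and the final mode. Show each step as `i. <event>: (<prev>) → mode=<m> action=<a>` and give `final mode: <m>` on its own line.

final mode: M_HOME

1. target_seen: (M_FOLLOW) → mode=M_HOME action=drive_fwd
2. grasp_ok: (M_HOME) → mode=M_HOME action=open_gripper
3. target_seen: (M_HOME) → mode=M_SCAN action=drive_fwd
4. bump: (M_SCAN) → mode=M_SCAN action=brake
5. grasp_ok: (M_SCAN) → mode=M_HOME action=drive_fwd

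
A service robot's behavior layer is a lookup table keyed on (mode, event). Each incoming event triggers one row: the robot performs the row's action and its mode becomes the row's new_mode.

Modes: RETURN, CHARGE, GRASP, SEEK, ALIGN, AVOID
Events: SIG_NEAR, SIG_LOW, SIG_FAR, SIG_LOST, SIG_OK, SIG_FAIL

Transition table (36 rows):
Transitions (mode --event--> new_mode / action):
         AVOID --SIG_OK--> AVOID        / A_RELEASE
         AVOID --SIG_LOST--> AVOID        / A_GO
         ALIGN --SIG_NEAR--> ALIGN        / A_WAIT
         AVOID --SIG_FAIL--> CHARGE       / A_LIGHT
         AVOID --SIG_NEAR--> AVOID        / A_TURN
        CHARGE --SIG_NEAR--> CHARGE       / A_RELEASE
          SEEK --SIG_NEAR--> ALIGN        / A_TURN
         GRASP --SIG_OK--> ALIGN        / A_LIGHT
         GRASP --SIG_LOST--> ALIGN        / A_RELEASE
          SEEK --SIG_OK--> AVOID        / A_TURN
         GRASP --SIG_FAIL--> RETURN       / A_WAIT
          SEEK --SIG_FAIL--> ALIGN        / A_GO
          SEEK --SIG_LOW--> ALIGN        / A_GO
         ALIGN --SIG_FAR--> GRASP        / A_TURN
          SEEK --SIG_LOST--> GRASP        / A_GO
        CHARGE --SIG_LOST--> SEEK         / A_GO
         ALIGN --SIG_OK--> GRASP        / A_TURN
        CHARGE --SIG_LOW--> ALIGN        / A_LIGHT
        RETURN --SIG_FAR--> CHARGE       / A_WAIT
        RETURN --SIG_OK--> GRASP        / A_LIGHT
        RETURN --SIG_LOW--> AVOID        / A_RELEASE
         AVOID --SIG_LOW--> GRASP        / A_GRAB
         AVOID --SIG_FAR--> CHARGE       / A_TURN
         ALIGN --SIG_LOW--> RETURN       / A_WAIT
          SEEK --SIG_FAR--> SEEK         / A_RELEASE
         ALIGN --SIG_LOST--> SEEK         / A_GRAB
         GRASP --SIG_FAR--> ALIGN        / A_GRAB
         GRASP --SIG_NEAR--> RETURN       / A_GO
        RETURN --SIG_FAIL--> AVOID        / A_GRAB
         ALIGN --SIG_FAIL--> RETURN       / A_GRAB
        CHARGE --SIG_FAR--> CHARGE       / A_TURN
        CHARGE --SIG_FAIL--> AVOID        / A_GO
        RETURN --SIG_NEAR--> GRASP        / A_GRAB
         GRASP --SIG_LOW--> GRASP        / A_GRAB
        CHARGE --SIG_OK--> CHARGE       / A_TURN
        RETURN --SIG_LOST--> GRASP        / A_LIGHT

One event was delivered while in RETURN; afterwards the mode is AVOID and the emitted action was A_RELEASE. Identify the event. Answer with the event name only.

try SIG_NEAR: (RETURN, SIG_NEAR) → (GRASP, A_GRAB)
try SIG_LOW: (RETURN, SIG_LOW) → (AVOID, A_RELEASE)  ← matches
try SIG_FAR: (RETURN, SIG_FAR) → (CHARGE, A_WAIT)
try SIG_LOST: (RETURN, SIG_LOST) → (GRASP, A_LIGHT)
try SIG_OK: (RETURN, SIG_OK) → (GRASP, A_LIGHT)
try SIG_FAIL: (RETURN, SIG_FAIL) → (AVOID, A_GRAB)

SIG_LOW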